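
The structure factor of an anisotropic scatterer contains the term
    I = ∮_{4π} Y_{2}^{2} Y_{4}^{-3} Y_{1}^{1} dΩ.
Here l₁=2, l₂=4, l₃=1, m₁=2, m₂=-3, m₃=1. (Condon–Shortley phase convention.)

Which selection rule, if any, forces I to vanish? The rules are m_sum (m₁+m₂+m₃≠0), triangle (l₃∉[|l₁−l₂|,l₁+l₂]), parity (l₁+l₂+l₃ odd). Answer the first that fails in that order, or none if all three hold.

triangle

Σmᵢ = 0  ✓
l₃∈[|l₁−l₂|,l₁+l₂]=[2,6] required, l₃=1 fails  ✗
Σlᵢ = 7 ⇒ odd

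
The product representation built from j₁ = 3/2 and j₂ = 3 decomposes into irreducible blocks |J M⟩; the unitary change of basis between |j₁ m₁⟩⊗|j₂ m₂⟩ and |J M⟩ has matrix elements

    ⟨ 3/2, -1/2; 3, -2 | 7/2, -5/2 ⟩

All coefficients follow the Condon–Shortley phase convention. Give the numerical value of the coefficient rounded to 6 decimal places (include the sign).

+√(1/7) ≈ +0.377964

triangle: 1!×2!×5!/9! = 240/362880
(j±m)!: 1!×2!×1!×5!×1!×6! = 172800
prefactor² = (2J+1)×Δ×N² = 6400/7
  k=0: +1/(0!×1!×2!×1!×0!×4!) = 1/48
  k=1: −1/(1!×0!×1!×0!×1!×5!) = -1/120
Σ = 1/80  ⇒  CG² = 6400/7×(1/80)² = 1/7
CG = +√(1/7) = +0.377964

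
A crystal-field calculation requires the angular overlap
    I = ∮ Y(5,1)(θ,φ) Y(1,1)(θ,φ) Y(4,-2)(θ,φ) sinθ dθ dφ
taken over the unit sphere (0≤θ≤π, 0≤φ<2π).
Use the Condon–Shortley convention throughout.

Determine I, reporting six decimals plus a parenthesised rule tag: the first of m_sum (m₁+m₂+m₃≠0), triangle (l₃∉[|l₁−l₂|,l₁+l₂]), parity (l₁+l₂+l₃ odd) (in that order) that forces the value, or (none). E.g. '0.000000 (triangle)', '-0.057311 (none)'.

-0.120286 (none)

Rules hold: Σm=0, L=10 even, 4≤4≤6.
N = 11·3·9 = 297
Δ = 2!·8!·0!/11! = 1/495
Racah Σ t=1..1: t=1:−1/576 = -1/576
⇒ 3j(5 1 4; 0 0 0)² = 5/99, sgn -1
Racah Σ t=2..2: t=2:+1/2880 = 1/2880
⇒ 3j(5 1 4; 1 1 -2)² = 2/165, sgn +1
4πI² = N·(3j₀)²·(3jₘ)² = 2/11
I = -1·√(0.181818/4π) = -0.12028562
No selection rule forces the value: the integral is nonzero (none).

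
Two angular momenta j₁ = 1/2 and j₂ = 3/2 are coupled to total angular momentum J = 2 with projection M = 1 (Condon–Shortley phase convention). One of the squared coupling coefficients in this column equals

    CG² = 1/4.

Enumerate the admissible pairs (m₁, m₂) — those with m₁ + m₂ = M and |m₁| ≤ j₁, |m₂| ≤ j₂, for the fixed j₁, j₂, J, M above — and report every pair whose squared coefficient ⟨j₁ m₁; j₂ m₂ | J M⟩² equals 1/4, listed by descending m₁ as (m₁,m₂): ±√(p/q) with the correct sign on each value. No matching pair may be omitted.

(-1/2,3/2): +√(1/4)

Admissible pairs with m₁+m₂ = M = 1: (-1/2,3/2), (1/2,1/2)
  (m₁,m₂)=(1/2,1/2): CG² = 3/4, CG = +√(3/4)
  (m₁,m₂)=(-1/2,3/2): CG² = 1/4, CG = +√(1/4)   ← matches the target
Pairs with CG² = 1/4: (-1/2,3/2): +√(1/4)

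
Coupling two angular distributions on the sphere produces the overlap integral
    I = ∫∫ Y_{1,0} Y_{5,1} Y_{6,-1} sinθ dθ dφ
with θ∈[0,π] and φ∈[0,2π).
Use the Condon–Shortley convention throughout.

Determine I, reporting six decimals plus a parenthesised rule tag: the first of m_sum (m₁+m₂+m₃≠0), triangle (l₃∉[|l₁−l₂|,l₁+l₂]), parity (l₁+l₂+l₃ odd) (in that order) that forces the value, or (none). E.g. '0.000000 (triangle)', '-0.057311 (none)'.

Rules hold: Σm=0, L=12 even, 4≤6≤6.
N = 3·11·13 = 429
Δ = 0!·2!·10!/13! = 1/858
Racah Σ t=0..0: t=0:+1/14400 = 1/14400
⇒ 3j(1 5 6; 0 0 0)² = 6/143, sgn +1
Racah Σ t=0..0: t=0:+1/17280 = 1/17280
⇒ 3j(1 5 6; 0 1 -1)² = 35/858, sgn -1
4πI² = N·(3j₀)²·(3jₘ)² = 105/143
I = -1·√(0.734266/4π) = -0.24172507
No selection rule forces the value: the integral is nonzero (none).

-0.241725 (none)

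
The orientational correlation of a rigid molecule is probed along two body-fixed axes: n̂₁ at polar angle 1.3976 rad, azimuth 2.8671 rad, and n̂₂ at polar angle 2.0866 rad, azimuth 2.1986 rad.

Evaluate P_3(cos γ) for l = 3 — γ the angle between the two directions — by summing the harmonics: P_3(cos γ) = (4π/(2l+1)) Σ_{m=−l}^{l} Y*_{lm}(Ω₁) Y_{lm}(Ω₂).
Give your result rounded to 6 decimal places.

Expand P_3 via completeness: Σ_{m} conj(Y_{3,m}) at Ω₁ times Y_{3,m} at Ω₂ —
  [-3]  conj(Y_{3,-3})(Ω₁) = -0.271038+0.292508i ; Y_{3,-3}(Ω₂) = +0.261334-0.084466i ; Δ = -0.046124+0.099336i
  [-2]  conj(Y_{3,-2})(Ω₁) = +0.145779-0.089174i ; Y_{3,-2}(Ω₂) = +0.118247-0.362655i ; Δ = -0.015102-0.063412i
  [-1]  conj(Y_{3,-1})(Ω₁) = +0.260925-0.073477i ; Y_{3,-1}(Ω₂) = -0.035734-0.049237i ; Δ = -0.012942-0.010221i
  [+0]  conj(Y_{3,0})(Ω₁) = -0.183381-0.000000i ; Y_{3,0}(Ω₂) = +0.328295+0.000000i ; Δ = -0.060203-0.000000i
  [+1]  conj(Y_{3,1})(Ω₁) = -0.260925-0.073477i ; Y_{3,1}(Ω₂) = +0.035734-0.049237i ; Δ = -0.012942+0.010221i
  [+2]  conj(Y_{3,2})(Ω₁) = +0.145779+0.089174i ; Y_{3,2}(Ω₂) = +0.118247+0.362655i ; Δ = -0.015102+0.063412i
  [+3]  conj(Y_{3,3})(Ω₁) = +0.271038+0.292508i ; Y_{3,3}(Ω₂) = -0.261334-0.084466i ; Δ = -0.046124-0.099336i
Accumulated sum -0.208538+0.000000i; after 4π/(2l+1) scaling, -0.374367+0.000000i ⇒ P_3 = -0.374367

-0.374367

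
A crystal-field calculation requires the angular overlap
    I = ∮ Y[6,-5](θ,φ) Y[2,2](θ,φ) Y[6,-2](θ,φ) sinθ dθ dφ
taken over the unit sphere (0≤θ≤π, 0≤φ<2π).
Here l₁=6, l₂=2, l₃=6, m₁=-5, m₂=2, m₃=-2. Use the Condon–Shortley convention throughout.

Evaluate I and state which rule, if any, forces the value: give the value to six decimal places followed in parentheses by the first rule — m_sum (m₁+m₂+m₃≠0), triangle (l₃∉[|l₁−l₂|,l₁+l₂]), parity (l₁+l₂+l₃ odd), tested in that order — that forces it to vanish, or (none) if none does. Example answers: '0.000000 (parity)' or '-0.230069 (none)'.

-5 + 2 − 2 = -5 ≠ 0: azimuthal integral kills it; I = 0

0.000000 (m_sum)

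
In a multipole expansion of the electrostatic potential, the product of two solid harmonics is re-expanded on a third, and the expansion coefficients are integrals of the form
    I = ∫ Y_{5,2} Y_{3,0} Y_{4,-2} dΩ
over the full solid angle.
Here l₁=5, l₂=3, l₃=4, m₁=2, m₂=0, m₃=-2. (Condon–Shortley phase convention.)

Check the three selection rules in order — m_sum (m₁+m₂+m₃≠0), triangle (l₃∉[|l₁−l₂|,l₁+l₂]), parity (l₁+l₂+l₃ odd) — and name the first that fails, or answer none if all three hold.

none

Σmᵢ = 0  ✓
l₃∈[|l₁−l₂|,l₁+l₂]=[2,8], have l₃=4  ✓
Σlᵢ = 12 ⇒ even  ✓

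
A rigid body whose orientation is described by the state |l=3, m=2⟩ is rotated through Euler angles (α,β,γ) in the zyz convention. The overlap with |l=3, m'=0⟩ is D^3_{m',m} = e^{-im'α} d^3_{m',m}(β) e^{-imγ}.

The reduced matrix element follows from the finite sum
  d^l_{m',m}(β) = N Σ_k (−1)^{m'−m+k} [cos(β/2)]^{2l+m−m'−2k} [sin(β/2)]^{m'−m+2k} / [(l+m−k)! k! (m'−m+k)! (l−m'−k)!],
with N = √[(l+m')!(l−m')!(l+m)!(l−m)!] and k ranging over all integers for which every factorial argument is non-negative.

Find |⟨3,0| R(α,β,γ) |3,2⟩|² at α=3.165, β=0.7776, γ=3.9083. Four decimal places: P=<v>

P=0.2307

First d^3_{0,2}(β=0.7776), then the phase factors e^{-i(0)α} and e^{-i(2)γ}:
Half-angle: c=0.925365, s=0.379078. N=√(6·6·120·1)=65.726707
The bounds max(0,m−m')=2 and min(l+m,l−m')=3 give 2 terms
  k=2: (−1)^0·65.7267/(12)·0.9254^4·0.3791^2 = +0.577125
  k=3: (−1)^1·65.7267/(12)·0.9254^2·0.3791^4 = -0.096851
d^3_{0,2}(0.7776) = +0.577125 -0.096851 = +0.480275
|D^3_{0,2}|² = |d^3_{0,2}(β)|² = (+0.480275)² = 0.230664 (the z-rotation phases have unit modulus)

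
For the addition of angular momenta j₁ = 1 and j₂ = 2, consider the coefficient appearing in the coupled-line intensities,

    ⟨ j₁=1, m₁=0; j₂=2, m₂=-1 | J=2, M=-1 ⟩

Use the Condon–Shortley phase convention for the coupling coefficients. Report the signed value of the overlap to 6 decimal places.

j₁+j₂−J=1  J+j₁−j₂=1  J−j₁+j₂=3  j₁+j₂+J+1=6
(j₁±m₁, j₂±m₂, J±M) = (1,1,1,3,1,3)
P² = 3/2
sum k=0..1:
  [0] +1/2 = 1/2
  [1] −1/6 = -1/6
S = 1/3
C² = P²·S² = 1/6 ; C = +0.408248

+0.408248  (= +√(1/6))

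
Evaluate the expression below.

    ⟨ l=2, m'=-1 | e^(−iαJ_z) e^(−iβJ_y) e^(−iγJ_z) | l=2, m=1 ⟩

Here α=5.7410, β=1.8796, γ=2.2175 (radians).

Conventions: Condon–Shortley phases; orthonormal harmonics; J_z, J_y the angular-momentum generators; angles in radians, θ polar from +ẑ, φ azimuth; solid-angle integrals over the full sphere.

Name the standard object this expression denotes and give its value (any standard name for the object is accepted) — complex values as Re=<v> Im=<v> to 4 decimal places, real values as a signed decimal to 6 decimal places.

Wigner D-matrix element, Re=-0.2373 Im=-0.0953

This is a Wigner D-matrix element — the rotation-matrix element ⟨l m'| R(α,β,γ) |l m⟩ in the angular-momentum basis.
Split into d^2_{-1,1}(β=1.8796) × two z-phases.
With c≡cos(β/2)=0.589950 and s≡sin(β/2)=0.807440, N=[1·6·6·1]^{1/2}=6.000000
The bounds max(0,m−m')=2 and min(l+m,l−m')=3 give 2 terms
  k=2: (−1)^0·6.0000/(2)·0.5899^2·0.8074^2 = +0.680725
  k=3: (−1)^1·6.0000/(6)·0.5899^0·0.8074^4 = -0.425051
d^2_{-1,1}(1.8796) = +0.680725 -0.425051 = +0.255674
Attach z-rotation phases: D = e^{-i(-1)(5.7410)}·(+0.255674)·e^{-i(1)(2.2175)} = -0.237254-0.095287i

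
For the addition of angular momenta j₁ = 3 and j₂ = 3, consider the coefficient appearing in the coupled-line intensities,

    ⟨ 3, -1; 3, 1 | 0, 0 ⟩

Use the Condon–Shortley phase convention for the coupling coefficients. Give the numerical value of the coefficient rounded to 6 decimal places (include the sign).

j₁+j₂−J=6  J+j₁−j₂=0  J−j₁+j₂=0  j₁+j₂+J+1=7
(j₁±m₁, j₂±m₂, J±M) = (2,4,4,2,0,0)
P² = 2304/7
sum k=4..4:
  [4] +1/48 = 1/48
S = 1/48
C² = P²·S² = 1/7 ; C = +0.377964

+√(1/7) = +0.377964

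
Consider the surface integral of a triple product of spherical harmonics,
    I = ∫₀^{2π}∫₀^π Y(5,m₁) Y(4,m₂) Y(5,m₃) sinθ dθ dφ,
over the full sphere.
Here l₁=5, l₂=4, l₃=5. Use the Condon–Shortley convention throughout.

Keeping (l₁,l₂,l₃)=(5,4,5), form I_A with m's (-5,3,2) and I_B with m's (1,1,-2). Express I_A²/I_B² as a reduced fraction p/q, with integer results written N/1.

Shared (l₁,l₂,l₃)=(5,4,5): N and (l;000)² cancel in I_A²/I_B².
A: Δ = 4!·6!·4!/15! = 1/3153150; Racah Σ t=4..4: t=4:+1/103680 = 1/103680; ⇒ 3j(5 4 5; -5 3 2)² = 7/429, sgn -1
B: Δ = 4!·6!·4!/15! = 1/3153150; Racah Σ t=1..4: t=1:−1/5184 t=2:+1/1152 t=3:−1/2880 t=4:+1/103680 = 7/20736; ⇒ 3j(5 4 5; 1 1 -2)² = 35/2574, sgn -1
I_A²/I_B² = (7/429)/(35/2574) = 6/5

6/5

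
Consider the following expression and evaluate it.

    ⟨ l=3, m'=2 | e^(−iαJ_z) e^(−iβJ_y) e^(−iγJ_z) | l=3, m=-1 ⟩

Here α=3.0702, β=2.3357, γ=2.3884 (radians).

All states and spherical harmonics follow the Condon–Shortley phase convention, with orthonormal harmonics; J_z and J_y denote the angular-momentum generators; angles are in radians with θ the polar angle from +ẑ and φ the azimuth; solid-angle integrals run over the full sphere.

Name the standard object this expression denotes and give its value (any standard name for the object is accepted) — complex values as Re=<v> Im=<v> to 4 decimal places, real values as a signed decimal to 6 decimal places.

This is a Wigner D-matrix element — the rotation-matrix element ⟨l m'| R(α,β,γ) |l m⟩ in the angular-momentum basis.
First d^3_{2,-1}(β=2.3357), then the phase factors e^{-i(2)α} and e^{-i(-1)γ}:
With c≡cos(β/2)=0.392130 and s≡sin(β/2)=0.919910, N=[120·1·2·24]^{1/2}=75.894664
The bounds max(0,m−m')=0 and min(l+m,l−m')=1 give 2 terms
  k=0: (−1)^3·75.8947/(12)·0.3921^3·0.9199^3 = -0.296864
  k=1: (−1)^4·75.8947/(24)·0.3921^1·0.9199^5 = +0.816876
d^3_{2,-1}(2.3357) = -0.296864 +0.816876 = +0.520013
Phases: e^{-i·(2)·3.0702}=+0.989823+0.142301i, e^{-i·(-1)·2.3884}=-0.729509+0.683971i ⇒ D=-0.426106+0.298072i

Wigner D-matrix element, Re=-0.4261 Im=0.2981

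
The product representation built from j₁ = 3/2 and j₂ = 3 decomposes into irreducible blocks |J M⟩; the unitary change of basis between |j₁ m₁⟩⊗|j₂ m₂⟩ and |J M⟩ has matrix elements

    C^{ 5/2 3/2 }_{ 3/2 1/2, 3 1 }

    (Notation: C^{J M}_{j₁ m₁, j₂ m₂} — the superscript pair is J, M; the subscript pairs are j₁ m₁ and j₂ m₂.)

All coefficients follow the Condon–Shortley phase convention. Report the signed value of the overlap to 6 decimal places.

−√(7/20) = -0.591608

√[6·2!1!4!/8! · 2!1!4!2!4!1!] = √(576/35)
  +(−1)^0/∏(0,2,1,4,0,0)! = 1/48  (running 1/48)
  +(−1)^1/∏(1,1,0,3,1,1)! = -1/6  (running -7/48)
⟨..|..⟩ = √(576/35)·(-7/48) = -0.591608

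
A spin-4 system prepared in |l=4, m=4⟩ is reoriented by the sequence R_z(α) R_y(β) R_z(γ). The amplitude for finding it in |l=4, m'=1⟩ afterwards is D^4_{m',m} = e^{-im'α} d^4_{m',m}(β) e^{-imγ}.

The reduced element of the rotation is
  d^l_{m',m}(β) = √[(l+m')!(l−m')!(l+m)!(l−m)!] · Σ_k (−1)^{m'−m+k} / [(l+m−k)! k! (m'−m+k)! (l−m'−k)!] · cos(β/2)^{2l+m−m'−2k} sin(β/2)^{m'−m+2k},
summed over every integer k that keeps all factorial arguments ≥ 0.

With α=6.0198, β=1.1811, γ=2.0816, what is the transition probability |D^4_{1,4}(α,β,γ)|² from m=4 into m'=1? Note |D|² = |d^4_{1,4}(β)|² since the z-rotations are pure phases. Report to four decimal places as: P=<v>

First d^4_{1,4}(β=1.1811), then the phase factors e^{-i(1)α} and e^{-i(4)γ}:
With c≡cos(β/2)=0.830635 and s≡sin(β/2)=0.556818, N=[120·6·40320·1]^{1/2}=5387.986637
Admissible k: 3..3 (factorial args all ≥0)
  k=3: (−1)^0·5387.9866/(720)·0.8306^5·0.5568^3 = +0.510839
d^4_{1,4}(1.1811) = +0.510839
|D^4_{1,4}|² = |d^4_{1,4}(β)|² = (+0.510839)² = 0.260956 (the z-rotation phases have unit modulus)

P=0.2610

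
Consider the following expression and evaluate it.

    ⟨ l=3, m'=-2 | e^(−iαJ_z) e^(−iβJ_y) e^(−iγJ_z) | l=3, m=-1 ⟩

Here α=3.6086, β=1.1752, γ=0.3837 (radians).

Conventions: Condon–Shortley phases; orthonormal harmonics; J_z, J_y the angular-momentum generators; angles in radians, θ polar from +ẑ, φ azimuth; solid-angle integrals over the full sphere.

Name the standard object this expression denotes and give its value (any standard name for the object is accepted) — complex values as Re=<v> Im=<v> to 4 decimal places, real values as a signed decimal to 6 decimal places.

Wigner D-matrix element, Re=0.0197 Im=0.0764

This is a Wigner D-matrix element — the rotation-matrix element ⟨l m'| R(α,β,γ) |l m⟩ in the angular-momentum basis.
Split into d^3_{-2,-1}(β=1.1752) × two z-phases.
c=cos(1.175200/2)=0.832274, s=sin(1.175200/2)=0.554365; N=√[1·120·2·24]=75.894664
k: max(0,(-1)−(-2))=1 … min(3+(-1),3−(-2))=2
  k=1: (−1)^0·75.8947/(24)·0.8323^5·0.5544^1 = +0.700046
  k=2: (−1)^1·75.8947/(12)·0.8323^3·0.5544^3 = -0.621178
d^3_{-2,-1}(1.1752) = +0.700046 -0.621178 = +0.078868
Phases: e^{-i·(-2)·3.6086}=+0.594611+0.804014i, e^{-i·(-1)·0.3837}=+0.927286+0.374354i ⇒ D=+0.019748+0.076355i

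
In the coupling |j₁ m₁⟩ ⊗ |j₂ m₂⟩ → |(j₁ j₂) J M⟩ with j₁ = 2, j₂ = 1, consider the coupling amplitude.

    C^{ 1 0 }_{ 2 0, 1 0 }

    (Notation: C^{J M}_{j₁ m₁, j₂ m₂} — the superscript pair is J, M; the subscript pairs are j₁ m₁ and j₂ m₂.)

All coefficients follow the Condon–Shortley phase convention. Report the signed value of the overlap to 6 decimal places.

-0.632456

j₁+j₂−J=2  J+j₁−j₂=2  J−j₁+j₂=0  j₁+j₂+J+1=5
(j₁±m₁, j₂±m₂, J±M) = (2,2,1,1,1,1)
P² = 2/5
sum k=1..1:
  [1] −1/1 = -1
S = -1
C² = P²·S² = 2/5 ; C = -0.632456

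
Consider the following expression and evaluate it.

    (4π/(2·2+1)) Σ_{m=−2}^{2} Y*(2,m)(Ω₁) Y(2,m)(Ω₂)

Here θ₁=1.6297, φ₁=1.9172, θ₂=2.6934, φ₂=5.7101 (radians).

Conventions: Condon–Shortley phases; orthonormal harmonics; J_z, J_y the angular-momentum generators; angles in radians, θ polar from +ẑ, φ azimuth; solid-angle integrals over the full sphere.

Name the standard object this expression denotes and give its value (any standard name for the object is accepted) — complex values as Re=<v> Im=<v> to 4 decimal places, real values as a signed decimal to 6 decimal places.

This sum is the spherical-harmonic addition theorem: it equals the Legendre polynomial P_l(cos γ) of the angle γ between the two directions.
Summing Y*_{l m}(θ₁,φ₁)·Y_{l m}(θ₂,φ₂) over m ∈ [−2, 2]; prefactor 4π/(2·2+1) = 2.513274:
  m=-2: Y*=(-0.296191, -0.245858)  Y=(0.029883, 0.066093)  product (0.007399, -0.026923)
  m=-1: Y*=(0.015414, -0.042704)  Y=(-0.253506, -0.163595)  product (-0.010894, 0.008304)
  m=+0: Y*=(-0.312112, -0.000000)  Y=(0.453109, 0.000000)  product (-0.141421, -0.000000)
  m=+1: Y*=(-0.015414, -0.042704)  Y=(0.253506, -0.163595)  product (-0.010894, -0.008304)
  m=+2: Y*=(-0.296191, 0.245858)  Y=(0.029883, -0.066093)  product (0.007399, 0.026923)
Total Σ_m = (-0.148411, 0.000000). Multiply by 2.513274: (-0.372999, 0.000000). P_2(cos γ) = -0.372999

Legendre polynomial (addition theorem), -0.372999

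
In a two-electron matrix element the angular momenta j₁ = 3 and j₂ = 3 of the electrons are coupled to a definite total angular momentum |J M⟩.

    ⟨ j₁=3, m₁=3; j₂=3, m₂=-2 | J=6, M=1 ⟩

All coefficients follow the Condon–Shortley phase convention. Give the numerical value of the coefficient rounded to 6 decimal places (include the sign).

j₁+j₂−J=0  J+j₁−j₂=6  J−j₁+j₂=6  j₁+j₂+J+1=13
(j₁±m₁, j₂±m₂, J±M) = (6,0,1,5,7,5)
P² = 622080000/11
sum k=0..0:
  [0] +1/86400 = 1/86400
S = 1/86400
C² = P²·S² = 1/132 ; C = +0.087039

+0.087039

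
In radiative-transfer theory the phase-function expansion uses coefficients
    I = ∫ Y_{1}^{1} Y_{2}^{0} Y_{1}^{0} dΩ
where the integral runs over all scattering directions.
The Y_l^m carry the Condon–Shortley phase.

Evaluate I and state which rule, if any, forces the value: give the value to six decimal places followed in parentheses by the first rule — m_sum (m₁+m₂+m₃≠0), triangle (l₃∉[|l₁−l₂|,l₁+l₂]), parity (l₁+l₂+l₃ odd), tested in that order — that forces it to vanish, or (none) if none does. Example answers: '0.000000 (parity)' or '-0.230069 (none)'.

0.000000 (m_sum)

Σmᵢ = 1 ≠ 0, so the φ-integral vanishes; I = 0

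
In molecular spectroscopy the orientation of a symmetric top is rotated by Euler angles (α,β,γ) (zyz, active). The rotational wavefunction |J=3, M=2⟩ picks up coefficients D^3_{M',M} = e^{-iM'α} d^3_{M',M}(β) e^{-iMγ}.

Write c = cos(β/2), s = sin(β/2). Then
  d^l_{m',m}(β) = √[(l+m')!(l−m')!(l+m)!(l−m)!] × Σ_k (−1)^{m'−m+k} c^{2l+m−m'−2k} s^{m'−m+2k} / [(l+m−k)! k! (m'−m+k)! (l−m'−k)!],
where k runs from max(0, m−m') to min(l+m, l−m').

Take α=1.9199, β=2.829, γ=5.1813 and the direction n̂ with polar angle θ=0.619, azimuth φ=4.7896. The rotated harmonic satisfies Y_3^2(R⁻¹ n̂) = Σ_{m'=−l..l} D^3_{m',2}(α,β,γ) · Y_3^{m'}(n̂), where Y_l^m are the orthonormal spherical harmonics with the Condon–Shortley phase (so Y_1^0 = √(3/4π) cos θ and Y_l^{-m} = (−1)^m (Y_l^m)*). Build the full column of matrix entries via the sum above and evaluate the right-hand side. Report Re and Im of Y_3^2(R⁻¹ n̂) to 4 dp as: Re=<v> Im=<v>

Re=0.0998 Im=0.0074

Need the full column D^3_{m',2} for m'=−3..3 at α=1.9199, β=2.8290, γ=5.1813.
cos(β/2)=0.155661, sin(β/2)=0.987811
d^3_{-3,2}: single k=5 term ⇒ +0.358611;  D = -0.039186+0.356463i
d^3_{-2,2}: k∈[4..5] ⇒ +0.115351 -0.929056 = -0.813705;  D = -0.790457+0.193115i
d^3_{-1,2}: k∈[3..4] ⇒ +0.022993 -0.462964 = -0.439972;  D = +0.244314+0.365904i
d^3_{0,2}: k∈[2..3] ⇒ +0.003138 -0.126361 = -0.123223;  D = +0.072892-0.099351i
d^3_{1,2}: k∈[1..2] ⇒ +0.000285 -0.022993 = -0.022707;  D = -0.021798-0.006360i
d^3_{2,2}: k∈[0..1] ⇒ +0.000014 -0.002864 = -0.002850;  D = +0.000186+0.002844i
d^3_{3,2}: single k=0 term ⇒ -0.000221;  D = +0.000202-0.000089i
Y_3^{m'}(θ=0.619,φ=4.7896) and Σ D·Y over m':
  (-0.0392+0.3565i)·(-0.0187-0.0793i)  (-0.7905+0.1931i)·(-0.2769+0.0431i)  (+0.2443+0.3659i)·(+0.0335+0.4331i)  (+0.0729-0.0994i)·(+0.0963+0.0000i)  (-0.0218-0.0064i)·(-0.0335+0.4331i)  (+0.0002+0.0028i)·(-0.2769-0.0431i)  (+0.0002-0.0001i)·(+0.0187-0.0793i)
Y_3^2(R⁻¹ n̂) = +0.099825+0.007374i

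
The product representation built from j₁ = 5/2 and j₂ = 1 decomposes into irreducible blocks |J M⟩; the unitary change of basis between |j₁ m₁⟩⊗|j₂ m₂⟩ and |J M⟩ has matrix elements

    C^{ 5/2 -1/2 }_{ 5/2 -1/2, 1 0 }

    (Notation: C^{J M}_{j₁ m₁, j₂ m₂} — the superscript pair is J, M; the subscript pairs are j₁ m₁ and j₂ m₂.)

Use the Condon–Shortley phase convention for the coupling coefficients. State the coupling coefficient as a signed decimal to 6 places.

-0.169031  (= −√(1/35))

√[6·1!4!1!/7! · 2!3!1!1!2!3!] = √(144/35)
  +(−1)^0/∏(0,1,3,1,1,0)! = 1/6  (running 1/6)
  +(−1)^1/∏(1,0,2,0,2,1)! = -1/4  (running -1/12)
⟨..|..⟩ = √(144/35)·(-1/12) = -0.169031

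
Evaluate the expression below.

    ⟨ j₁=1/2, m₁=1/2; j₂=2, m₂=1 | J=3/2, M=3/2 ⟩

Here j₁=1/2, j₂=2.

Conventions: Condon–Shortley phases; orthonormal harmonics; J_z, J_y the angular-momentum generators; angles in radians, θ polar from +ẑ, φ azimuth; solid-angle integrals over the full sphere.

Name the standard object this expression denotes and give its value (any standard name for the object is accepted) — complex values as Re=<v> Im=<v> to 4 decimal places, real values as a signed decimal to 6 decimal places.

Clebsch–Gordan coefficient, +√(1/5) ≈ +0.447214

This is a Clebsch–Gordan (vector-coupling) coefficient.
√[4·1!0!3!/5! · 1!0!3!1!3!0!] = √(36/5)
  +(−1)^0/∏(0,1,0,3,0,0)! = 1/6  (running 1/6)
⟨..|..⟩ = √(36/5)·(1/6) = +0.447214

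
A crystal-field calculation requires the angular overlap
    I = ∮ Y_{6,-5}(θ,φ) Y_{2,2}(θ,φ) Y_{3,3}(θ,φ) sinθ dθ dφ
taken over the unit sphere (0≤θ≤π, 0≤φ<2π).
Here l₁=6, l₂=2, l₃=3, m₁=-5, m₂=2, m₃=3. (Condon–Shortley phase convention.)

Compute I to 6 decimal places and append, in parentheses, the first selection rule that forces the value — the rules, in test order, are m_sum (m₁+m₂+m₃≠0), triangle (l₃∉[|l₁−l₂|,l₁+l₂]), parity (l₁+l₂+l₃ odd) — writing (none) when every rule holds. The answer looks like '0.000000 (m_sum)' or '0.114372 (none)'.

|6−2|≤3≤6+2 violated ⇒ I = 0

0.000000 (triangle)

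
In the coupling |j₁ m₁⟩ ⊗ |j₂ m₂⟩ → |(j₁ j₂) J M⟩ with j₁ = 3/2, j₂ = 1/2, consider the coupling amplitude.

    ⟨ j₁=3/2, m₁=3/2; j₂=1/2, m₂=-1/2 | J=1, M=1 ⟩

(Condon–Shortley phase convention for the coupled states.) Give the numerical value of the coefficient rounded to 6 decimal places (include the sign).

j₁+j₂−J=1  J+j₁−j₂=2  J−j₁+j₂=0  j₁+j₂+J+1=4
(j₁±m₁, j₂±m₂, J±M) = (3,0,0,1,2,0)
P² = 3
sum k=0..0:
  [0] +1/2 = 1/2
S = 1/2
C² = P²·S² = 3/4 ; C = +0.866025

+0.866025  (= +√(3/4))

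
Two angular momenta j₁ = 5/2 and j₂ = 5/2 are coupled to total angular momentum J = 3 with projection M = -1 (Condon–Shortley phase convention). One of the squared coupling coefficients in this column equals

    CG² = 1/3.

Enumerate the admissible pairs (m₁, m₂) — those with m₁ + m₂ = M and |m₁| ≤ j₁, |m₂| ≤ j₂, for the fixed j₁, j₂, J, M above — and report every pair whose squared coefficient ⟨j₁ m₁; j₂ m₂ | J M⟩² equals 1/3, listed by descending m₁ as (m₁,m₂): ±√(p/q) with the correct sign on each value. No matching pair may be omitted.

(3/2,-5/2): +√(1/3); (-5/2,3/2): +√(1/3)

Admissible pairs with m₁+m₂ = M = -1: (-5/2,3/2), (-3/2,1/2), (-1/2,-1/2), (1/2,-3/2), (3/2,-5/2)
  (m₁,m₂)=(3/2,-5/2): CG² = 1/3, CG = +√(1/3)   ← matches the target
  (m₁,m₂)=(1/2,-3/2): CG² = 1/30, CG = +√(1/30)
  (m₁,m₂)=(-1/2,-1/2): CG² = 4/15, CG = −√(4/15)
  (m₁,m₂)=(-3/2,1/2): CG² = 1/30, CG = +√(1/30)
  (m₁,m₂)=(-5/2,3/2): CG² = 1/3, CG = +√(1/3)   ← matches the target
Pairs with CG² = 1/3: (3/2,-5/2): +√(1/3); (-5/2,3/2): +√(1/3)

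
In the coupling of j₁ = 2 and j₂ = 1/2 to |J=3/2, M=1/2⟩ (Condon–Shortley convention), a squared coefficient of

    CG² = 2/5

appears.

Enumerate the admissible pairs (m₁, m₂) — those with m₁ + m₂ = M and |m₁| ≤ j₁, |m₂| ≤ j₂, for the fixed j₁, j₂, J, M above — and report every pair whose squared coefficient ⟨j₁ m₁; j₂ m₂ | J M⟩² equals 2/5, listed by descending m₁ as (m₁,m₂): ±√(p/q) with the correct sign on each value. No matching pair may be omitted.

(0,1/2): −√(2/5)

Admissible pairs with m₁+m₂ = M = 1/2: (0,1/2), (1,-1/2)
  (m₁,m₂)=(1,-1/2): CG² = 3/5, CG = +√(3/5)
  (m₁,m₂)=(0,1/2): CG² = 2/5, CG = −√(2/5)   ← matches the target
Pairs with CG² = 2/5: (0,1/2): −√(2/5)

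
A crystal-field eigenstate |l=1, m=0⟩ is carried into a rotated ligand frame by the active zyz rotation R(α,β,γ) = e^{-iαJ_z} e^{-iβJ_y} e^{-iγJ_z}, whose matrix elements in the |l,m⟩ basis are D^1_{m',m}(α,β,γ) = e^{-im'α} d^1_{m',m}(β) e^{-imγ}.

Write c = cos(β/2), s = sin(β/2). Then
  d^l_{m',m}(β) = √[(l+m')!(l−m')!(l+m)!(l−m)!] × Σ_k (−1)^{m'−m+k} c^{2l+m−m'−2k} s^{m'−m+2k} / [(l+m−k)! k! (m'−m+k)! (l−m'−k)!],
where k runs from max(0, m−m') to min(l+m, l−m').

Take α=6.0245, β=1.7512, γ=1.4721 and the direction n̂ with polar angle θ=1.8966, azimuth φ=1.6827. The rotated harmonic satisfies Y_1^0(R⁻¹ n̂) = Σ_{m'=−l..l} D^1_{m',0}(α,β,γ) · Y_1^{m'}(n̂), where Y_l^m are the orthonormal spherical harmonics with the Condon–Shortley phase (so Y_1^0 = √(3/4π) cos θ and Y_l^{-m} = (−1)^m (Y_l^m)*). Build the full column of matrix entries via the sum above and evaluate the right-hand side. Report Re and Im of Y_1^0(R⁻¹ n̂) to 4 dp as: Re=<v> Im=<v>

Re=-0.1369 Im=0.0000

Need the full column D^1_{m',0} for m'=−1..1 at α=6.0245, β=1.7512, γ=1.4721.
cos(β/2)=0.640536, sin(β/2)=0.767928
d^1_{-1,0}: single k=1 term ⇒ +0.695631;  D = +0.672486-0.177949i
d^1_{0,0}: k∈[0..1] ⇒ +0.410287 -0.589713 = -0.179427;  D = -0.179427+0.000000i
d^1_{1,0}: single k=0 term ⇒ -0.695631;  D = -0.672486-0.177949i
Y_1^{m'}(θ=1.8966,φ=1.6827) and Σ D·Y over m':
  (+0.6725-0.1779i)·(-0.0366-0.3253i)  (-0.1794+0.0000i)·(-0.1564+0.0000i)  (-0.6725-0.1779i)·(+0.0366-0.3253i)
Y_1^0(R⁻¹ n̂) = -0.136865+0.000000i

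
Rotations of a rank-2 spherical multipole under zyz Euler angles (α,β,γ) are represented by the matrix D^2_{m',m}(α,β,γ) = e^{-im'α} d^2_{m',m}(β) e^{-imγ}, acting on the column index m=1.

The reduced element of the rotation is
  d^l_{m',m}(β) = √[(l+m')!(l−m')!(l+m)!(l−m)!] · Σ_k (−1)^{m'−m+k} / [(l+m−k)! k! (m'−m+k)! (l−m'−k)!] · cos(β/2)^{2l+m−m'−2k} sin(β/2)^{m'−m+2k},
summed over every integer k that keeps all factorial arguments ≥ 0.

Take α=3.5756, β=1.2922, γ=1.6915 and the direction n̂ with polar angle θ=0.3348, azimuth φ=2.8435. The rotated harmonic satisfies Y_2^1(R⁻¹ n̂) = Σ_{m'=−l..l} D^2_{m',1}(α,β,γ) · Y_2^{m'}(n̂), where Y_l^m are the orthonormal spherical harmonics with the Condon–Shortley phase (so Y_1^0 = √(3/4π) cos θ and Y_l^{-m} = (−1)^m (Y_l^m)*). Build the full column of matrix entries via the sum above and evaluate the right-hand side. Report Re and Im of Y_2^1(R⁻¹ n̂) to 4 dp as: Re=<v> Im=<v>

Re=0.0446 Im=-0.3291

Need the full column D^2_{m',1} for m'=−2..2 at α=3.5756, β=1.2922, γ=1.6915.
cos(β/2)=0.798438, sin(β/2)=0.602077
d^2_{-2,1}: single k=3 term ⇒ +0.348520;  D = +0.236878-0.255646i
d^2_{-1,1}: k∈[2..3] ⇒ +0.693279 -0.131404 = +0.561875;  D = -0.173172+0.534523i
d^2_{0,1}: k∈[1..2] ⇒ +0.750674 -0.426848 = +0.323826;  D = -0.038992-0.321470i
d^2_{1,1}: k∈[0..1] ⇒ +0.406410 -0.693279 = -0.286868;  D = -0.151093-0.243853i
d^2_{2,1}: single k=0 term ⇒ -0.612923;  D = +0.511988+0.336961i
Y_2^{m'}(θ=0.3348,φ=2.8435) and Σ D·Y over m':
  (+0.2369-0.2556i)·(+0.0345+0.0234i)  (-0.1732+0.5345i)·(-0.2292-0.0704i)  (-0.0390-0.3215i)·(+0.5286+0.0000i)  (-0.1511-0.2439i)·(+0.2292-0.0704i)  (+0.5120+0.3370i)·(+0.0345-0.0234i)
Y_2^1(R⁻¹ n̂) = +0.044634-0.329127i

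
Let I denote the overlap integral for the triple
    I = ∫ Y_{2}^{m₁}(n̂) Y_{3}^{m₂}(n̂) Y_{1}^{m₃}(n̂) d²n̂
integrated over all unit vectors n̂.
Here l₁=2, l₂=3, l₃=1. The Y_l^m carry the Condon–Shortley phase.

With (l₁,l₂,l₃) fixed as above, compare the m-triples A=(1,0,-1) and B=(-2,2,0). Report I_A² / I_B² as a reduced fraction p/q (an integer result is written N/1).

3/5

l's match ⇒ only the (l;m) 3-j factors differ between A and B.
A: triangle coeff Δ(2,3,1) = 1/105; Σ_t [1,1]: t=1:−1/12 = -1/12; (3j)²=1/35 [(2 3 1; 1 0 -1)], sign=-1
B: triangle coeff Δ(2,3,1) = 1/105; Σ_t [4,4]: t=4:+1/24 = 1/24; (3j)²=1/21 [(2 3 1; -2 2 0)], sign=-1
I_A²/I_B² = (1/35)/(1/21) = 3/5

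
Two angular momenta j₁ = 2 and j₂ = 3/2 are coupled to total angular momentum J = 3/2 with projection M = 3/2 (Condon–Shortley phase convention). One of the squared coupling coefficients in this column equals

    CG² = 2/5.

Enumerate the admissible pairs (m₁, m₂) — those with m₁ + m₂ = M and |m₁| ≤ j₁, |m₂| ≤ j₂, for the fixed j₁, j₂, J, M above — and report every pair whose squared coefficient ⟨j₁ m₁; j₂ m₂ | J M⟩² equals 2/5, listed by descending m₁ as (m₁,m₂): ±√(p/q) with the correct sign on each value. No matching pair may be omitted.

(2,-1/2): +√(2/5); (1,1/2): −√(2/5)

Admissible pairs with m₁+m₂ = M = 3/2: (0,3/2), (1,1/2), (2,-1/2)
  (m₁,m₂)=(2,-1/2): CG² = 2/5, CG = +√(2/5)   ← matches the target
  (m₁,m₂)=(1,1/2): CG² = 2/5, CG = −√(2/5)   ← matches the target
  (m₁,m₂)=(0,3/2): CG² = 1/5, CG = +√(1/5)
Pairs with CG² = 2/5: (2,-1/2): +√(2/5); (1,1/2): −√(2/5)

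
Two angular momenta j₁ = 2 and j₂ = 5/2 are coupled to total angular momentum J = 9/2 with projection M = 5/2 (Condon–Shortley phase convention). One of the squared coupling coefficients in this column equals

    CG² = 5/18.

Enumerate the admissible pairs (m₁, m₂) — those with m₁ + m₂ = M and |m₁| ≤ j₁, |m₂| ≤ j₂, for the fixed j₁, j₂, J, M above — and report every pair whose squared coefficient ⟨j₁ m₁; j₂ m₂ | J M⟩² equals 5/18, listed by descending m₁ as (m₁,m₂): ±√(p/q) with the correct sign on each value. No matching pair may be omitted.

(2,1/2): +√(5/18)

Admissible pairs with m₁+m₂ = M = 5/2: (0,5/2), (1,3/2), (2,1/2)
  (m₁,m₂)=(2,1/2): CG² = 5/18, CG = +√(5/18)   ← matches the target
  (m₁,m₂)=(1,3/2): CG² = 5/9, CG = +√(5/9)
  (m₁,m₂)=(0,5/2): CG² = 1/6, CG = +√(1/6)
Pairs with CG² = 5/18: (2,1/2): +√(5/18)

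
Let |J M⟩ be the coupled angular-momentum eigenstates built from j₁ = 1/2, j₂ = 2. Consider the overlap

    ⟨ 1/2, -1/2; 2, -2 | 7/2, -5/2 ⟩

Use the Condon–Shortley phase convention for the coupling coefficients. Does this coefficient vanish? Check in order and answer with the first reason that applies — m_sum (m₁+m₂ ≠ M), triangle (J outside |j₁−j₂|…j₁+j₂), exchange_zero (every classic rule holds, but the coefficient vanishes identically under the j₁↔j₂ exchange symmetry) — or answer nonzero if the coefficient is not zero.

m-sum: m₁+m₂ = -1/2+(-2) = -5/2, M = -5/2  ✓
triangle: need |j₁−j₂| ≤ J ≤ j₁+j₂, i.e. J ∈ [3/2, 5/2]; J = 7/2 is outside ✗ ⇒ coefficient is 0

triangle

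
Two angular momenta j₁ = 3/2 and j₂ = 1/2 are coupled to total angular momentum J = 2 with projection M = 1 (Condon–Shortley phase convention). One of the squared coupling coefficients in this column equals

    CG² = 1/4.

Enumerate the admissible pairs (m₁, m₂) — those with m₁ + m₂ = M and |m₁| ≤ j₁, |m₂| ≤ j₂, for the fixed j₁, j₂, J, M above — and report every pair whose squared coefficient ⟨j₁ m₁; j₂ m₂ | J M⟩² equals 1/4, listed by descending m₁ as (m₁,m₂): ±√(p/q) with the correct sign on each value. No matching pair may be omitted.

Admissible pairs with m₁+m₂ = M = 1: (1/2,1/2), (3/2,-1/2)
  (m₁,m₂)=(3/2,-1/2): CG² = 1/4, CG = +√(1/4)   ← matches the target
  (m₁,m₂)=(1/2,1/2): CG² = 3/4, CG = +√(3/4)
Pairs with CG² = 1/4: (3/2,-1/2): +√(1/4)

(3/2,-1/2): +√(1/4)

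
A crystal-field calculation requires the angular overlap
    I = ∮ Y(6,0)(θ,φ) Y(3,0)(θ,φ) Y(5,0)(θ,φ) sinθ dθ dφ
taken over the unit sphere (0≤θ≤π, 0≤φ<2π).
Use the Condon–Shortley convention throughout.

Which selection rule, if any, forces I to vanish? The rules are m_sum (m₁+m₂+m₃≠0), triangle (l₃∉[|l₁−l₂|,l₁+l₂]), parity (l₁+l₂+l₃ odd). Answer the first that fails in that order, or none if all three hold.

Σmᵢ = 0  ✓
l₃∈[|l₁−l₂|,l₁+l₂]=[3,9], have l₃=5  ✓
Σlᵢ = 14 ⇒ even  ✓

none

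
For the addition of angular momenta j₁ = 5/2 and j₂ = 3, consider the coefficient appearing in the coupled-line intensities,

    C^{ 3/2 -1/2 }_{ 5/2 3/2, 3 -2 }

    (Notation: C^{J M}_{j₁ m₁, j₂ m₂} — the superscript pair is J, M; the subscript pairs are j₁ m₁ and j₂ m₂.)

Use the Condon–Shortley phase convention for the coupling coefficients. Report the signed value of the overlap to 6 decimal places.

-0.218218

j₁+j₂−J=4  J+j₁−j₂=1  J−j₁+j₂=2  j₁+j₂+J+1=8
(j₁±m₁, j₂±m₂, J±M) = (4,1,1,5,1,2)
P² = 192/7
sum k=0..1:
  [0] +1/24 = 1/24
  [1] −1/12 = -1/12
S = -1/24
C² = P²·S² = 1/21 ; C = -0.218218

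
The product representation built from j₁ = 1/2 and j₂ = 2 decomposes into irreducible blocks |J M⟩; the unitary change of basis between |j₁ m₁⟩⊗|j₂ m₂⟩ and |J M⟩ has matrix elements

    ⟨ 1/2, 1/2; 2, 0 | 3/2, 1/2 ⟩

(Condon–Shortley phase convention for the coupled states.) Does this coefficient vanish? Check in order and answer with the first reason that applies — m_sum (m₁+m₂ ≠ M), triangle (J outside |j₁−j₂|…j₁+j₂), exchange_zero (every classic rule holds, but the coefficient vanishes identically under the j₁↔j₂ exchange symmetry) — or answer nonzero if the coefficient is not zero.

m-sum: m₁+m₂ = 1/2+0 = 1/2, M = 1/2  ✓
triangle: |j₁−j₂| = 3/2 ≤ J = 3/2 ≤ j₁+j₂ = 5/2  ✓
exchange: j₁≠j₂ or m₁≠m₂ — the exchange symmetry imposes no constraint here
value check: CG = +√(2/5) = +0.632456 ≠ 0

nonzero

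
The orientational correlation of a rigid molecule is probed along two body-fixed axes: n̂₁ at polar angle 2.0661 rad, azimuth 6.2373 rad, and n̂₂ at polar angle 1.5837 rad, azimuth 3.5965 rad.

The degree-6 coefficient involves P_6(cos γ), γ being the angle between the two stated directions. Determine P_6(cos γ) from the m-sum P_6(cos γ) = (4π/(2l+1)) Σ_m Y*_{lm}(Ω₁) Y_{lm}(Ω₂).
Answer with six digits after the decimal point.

Summing Y*_{l m}(θ₁,φ₁)·Y_{l m}(θ₂,φ₂) over m ∈ [−6, 6]; prefactor 4π/(2·6+1) = 0.966644:
  m=-6: Y*=0.21564 - 0.06091j  Y=-0.44241 - 0.19342j  product -0.10718 - 0.01476j
  m=-5: Y*=-0.40835 + 0.09536j  Y=-0.01397 - 0.01646j  product 0.00727 + 0.00539j
  m=-4: Y*=0.31214 - 0.05794j  Y=0.08768 + 0.34504j  product 0.04736 + 0.10262j
  m=-3: Y*=0.10757 - 0.01490j  Y=-0.00516 + 0.02466j  product -0.00019 + 0.00273j
  m=-2: Y*=-0.34701 + 0.03194j  Y=0.19931 - 0.25629j  product -0.06098 + 0.09530j
  m=-1: Y*=0.01603 - 0.00074j  Y=0.02385 - 0.01167j  product 0.00037 - 0.00020j
  m=+0: Y*=0.33741 + 0.00000j  Y=-0.31674 + 0.00000j  product -0.10687 + 0.00000j
  m=+1: Y*=-0.01603 - 0.00074j  Y=-0.02385 - 0.01167j  product 0.00037 + 0.00020j
  m=+2: Y*=-0.34701 - 0.03194j  Y=0.19931 + 0.25629j  product -0.06098 - 0.09530j
  m=+3: Y*=-0.10757 - 0.01490j  Y=0.00516 + 0.02466j  product -0.00019 - 0.00273j
  m=+4: Y*=0.31214 + 0.05794j  Y=0.08768 - 0.34504j  product 0.04736 - 0.10262j
  m=+5: Y*=0.40835 + 0.09536j  Y=0.01397 - 0.01646j  product 0.00727 - 0.00539j
  m=+6: Y*=0.21564 + 0.06091j  Y=-0.44241 + 0.19342j  product -0.10718 + 0.01476j
Σ over m = -0.33355 - 0.00000j; ×(4π/13) → -0.32243 - 0.00000j. Real part: -0.322426

-0.322426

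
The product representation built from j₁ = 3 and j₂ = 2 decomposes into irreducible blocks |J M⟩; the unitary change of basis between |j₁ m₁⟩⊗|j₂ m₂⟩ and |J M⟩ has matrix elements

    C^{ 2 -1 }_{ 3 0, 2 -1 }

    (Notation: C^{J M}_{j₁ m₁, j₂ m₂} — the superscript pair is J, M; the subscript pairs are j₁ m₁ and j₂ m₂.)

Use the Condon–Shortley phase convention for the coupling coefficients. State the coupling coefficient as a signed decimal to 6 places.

triangle: 3!×3!×1!/8! = 36/40320
(j±m)!: 3!×3!×1!×3!×1!×3! = 1296
prefactor² = (2J+1)×Δ×N² = 81/14
  k=0: +1/(0!×3!×3!×1!×0!×0!) = 1/36
  k=1: −1/(1!×2!×2!×0!×1!×1!) = -1/4
Σ = -2/9  ⇒  CG² = 81/14×(-2/9)² = 2/7
CG = −√(2/7) = -0.534522

-0.534522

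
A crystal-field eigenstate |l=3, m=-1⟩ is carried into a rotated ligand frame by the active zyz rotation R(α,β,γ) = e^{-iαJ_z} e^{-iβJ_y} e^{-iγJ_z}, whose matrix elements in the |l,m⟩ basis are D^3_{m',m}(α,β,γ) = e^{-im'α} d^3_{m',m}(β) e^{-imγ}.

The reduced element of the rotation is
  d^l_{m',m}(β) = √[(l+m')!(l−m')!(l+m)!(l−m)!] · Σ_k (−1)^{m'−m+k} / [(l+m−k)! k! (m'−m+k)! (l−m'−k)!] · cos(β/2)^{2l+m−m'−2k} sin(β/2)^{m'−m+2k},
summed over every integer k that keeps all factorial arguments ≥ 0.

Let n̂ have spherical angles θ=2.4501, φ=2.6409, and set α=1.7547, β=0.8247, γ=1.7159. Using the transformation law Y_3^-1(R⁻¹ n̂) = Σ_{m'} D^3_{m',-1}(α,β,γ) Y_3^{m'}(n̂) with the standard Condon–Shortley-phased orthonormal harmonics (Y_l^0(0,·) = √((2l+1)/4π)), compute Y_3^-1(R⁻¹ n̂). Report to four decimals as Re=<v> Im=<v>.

Need the full column D^3_{m',-1} for m'=−3..3 at α=1.7547, β=0.8247, γ=1.7159.
cos(β/2)=0.916182, sin(β/2)=0.400763
d^3_{-3,-1}: single k=2 term ⇒ +0.438276;  D = +0.336110+0.281276i
d^3_{-2,-1}: k∈[1..2] ⇒ +0.818080 -0.313068 = +0.505012;  D = +0.247817-0.440027i
d^3_{-1,-1}: k∈[0..2] ⇒ +0.591411 -0.905300 +0.129917 = -0.183972;  D = +0.174104+0.059442i
d^3_{0,-1}: k∈[0..2] ⇒ -0.896162 +0.514424 -0.032810 = -0.414549;  D = +0.059942-0.410192i
d^3_{1,-1}: k∈[0..2] ⇒ +0.678975 -0.173223 +0.004143 = +0.509895;  D = +0.509511-0.019779i
d^3_{2,-1}: k∈[0..1] ⇒ -0.313068 +0.029952 = -0.283116;  D = +0.062531+0.276125i
d^3_{3,-1}: single k=0 term ⇒ +0.083861;  D = -0.077024+0.033167i
Y_3^{m'}(θ=2.4501,φ=2.6409) and Σ D·Y over m':
  (+0.3361+0.2813i)·(-0.0074-0.1079i)  (+0.2478-0.4400i)·(-0.1726-0.2696i)  (+0.1741+0.0594i)·(-0.3556-0.1946i)  (+0.0599-0.4102i)·(+0.0096+0.0000i)  (+0.5095-0.0198i)·(+0.3556-0.1946i)  (+0.0625+0.2761i)·(-0.1726+0.2696i)  (-0.0770+0.0332i)·(+0.0074-0.1079i)
Y_3^-1(R⁻¹ n̂) = -0.088225-0.216574i

Re=-0.0882 Im=-0.2166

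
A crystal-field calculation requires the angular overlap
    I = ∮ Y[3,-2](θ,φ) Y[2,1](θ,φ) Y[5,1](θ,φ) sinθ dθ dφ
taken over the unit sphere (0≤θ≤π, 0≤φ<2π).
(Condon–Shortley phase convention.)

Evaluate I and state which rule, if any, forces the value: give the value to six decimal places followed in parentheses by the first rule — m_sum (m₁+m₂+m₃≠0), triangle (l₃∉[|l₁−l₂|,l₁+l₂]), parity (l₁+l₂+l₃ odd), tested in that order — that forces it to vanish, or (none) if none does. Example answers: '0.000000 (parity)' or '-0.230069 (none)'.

Rules hold: Σm=0, L=10 even, 1≤5≤5.
N = 7·5·11 = 385
Δ = 0!·6!·4!/11! = 1/2310
Racah Σ t=0..0: t=0:+1/144 = 1/144
⇒ 3j(3 2 5; 0 0 0)² = 10/231, sgn -1
Racah Σ t=0..0: t=0:+1/720 = 1/720
⇒ 3j(3 2 5; -2 1 1)² = 4/385, sgn +1
4πI² = N·(3j₀)²·(3jₘ)² = 40/231
I = -1·√(0.17316/4π) = -0.11738675
No selection rule forces the value: the integral is nonzero (none).

-0.117387 (none)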